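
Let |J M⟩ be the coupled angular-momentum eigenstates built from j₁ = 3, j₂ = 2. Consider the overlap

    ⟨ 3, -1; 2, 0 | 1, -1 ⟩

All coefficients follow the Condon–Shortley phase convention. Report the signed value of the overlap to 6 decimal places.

+√(6/35) ≈ +0.414039

j₁+j₂−J=4  J+j₁−j₂=2  J−j₁+j₂=0  j₁+j₂+J+1=7
(j₁±m₁, j₂±m₂, J±M) = (2,4,2,2,0,2)
P² = 384/35
sum k=2..2:
  [2] +1/8 = 1/8
S = 1/8
C² = P²·S² = 6/35 ; C = +0.414039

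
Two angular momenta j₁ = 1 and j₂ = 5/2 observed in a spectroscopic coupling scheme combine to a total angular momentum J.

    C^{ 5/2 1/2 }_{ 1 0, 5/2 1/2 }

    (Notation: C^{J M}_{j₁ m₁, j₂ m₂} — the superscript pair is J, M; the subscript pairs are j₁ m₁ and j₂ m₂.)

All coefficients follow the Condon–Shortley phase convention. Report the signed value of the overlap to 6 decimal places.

triangle: 1!×1!×4!/7! = 24/5040
(j±m)!: 1!×1!×3!×2!×3!×2! = 144
prefactor² = (2J+1)×Δ×N² = 144/35
  k=0: +1/(0!×1!×1!×3!×0!×1!) = 1/6
  k=1: −1/(1!×0!×0!×2!×1!×2!) = -1/4
Σ = -1/12  ⇒  CG² = 144/35×(-1/12)² = 1/35
CG = −√(1/35) = -0.169031

−√(1/35) = -0.169031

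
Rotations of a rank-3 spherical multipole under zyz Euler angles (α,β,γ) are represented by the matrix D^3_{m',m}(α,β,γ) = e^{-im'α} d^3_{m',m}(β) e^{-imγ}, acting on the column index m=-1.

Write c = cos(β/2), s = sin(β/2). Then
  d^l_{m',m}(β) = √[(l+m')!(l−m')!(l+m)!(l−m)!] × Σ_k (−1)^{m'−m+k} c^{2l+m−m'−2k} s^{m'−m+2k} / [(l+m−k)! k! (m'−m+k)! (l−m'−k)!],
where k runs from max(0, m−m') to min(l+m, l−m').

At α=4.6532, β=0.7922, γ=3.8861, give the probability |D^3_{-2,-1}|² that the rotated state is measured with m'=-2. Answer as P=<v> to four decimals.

Split into d^3_{-2,-1}(β=0.7922) × two z-phases.
c=cos(0.792200/2)=0.922573, s=sin(0.792200/2)=0.385823; N=√[1·120·2·24]=75.894664
k: max(0,(-1)−(-2))=1 … min(3+(-1),3−(-2))=2
  k=1: (−1)^0·75.8947/(24)·0.9226^5·0.3858^1 = +0.815439
  k=2: (−1)^1·75.8947/(12)·0.9226^3·0.3858^3 = -0.285231
d^3_{-2,-1}(0.7922) = +0.815439 -0.285231 = +0.530208
|D^3_{-2,-1}|² = |d^3_{-2,-1}(β)|² = (+0.530208)² = 0.281120 (the z-rotation phases have unit modulus)

P=0.2811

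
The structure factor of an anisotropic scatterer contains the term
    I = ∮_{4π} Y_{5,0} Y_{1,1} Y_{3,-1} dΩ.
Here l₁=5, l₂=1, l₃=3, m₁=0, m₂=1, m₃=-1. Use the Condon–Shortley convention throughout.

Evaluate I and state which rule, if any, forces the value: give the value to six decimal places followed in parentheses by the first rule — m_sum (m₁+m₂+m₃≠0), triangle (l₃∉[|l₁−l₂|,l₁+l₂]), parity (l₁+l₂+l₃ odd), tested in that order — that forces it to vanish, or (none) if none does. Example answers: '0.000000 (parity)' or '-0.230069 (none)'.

triangle: need 4≤l₃≤6, have 3; I=0

0.000000 (triangle)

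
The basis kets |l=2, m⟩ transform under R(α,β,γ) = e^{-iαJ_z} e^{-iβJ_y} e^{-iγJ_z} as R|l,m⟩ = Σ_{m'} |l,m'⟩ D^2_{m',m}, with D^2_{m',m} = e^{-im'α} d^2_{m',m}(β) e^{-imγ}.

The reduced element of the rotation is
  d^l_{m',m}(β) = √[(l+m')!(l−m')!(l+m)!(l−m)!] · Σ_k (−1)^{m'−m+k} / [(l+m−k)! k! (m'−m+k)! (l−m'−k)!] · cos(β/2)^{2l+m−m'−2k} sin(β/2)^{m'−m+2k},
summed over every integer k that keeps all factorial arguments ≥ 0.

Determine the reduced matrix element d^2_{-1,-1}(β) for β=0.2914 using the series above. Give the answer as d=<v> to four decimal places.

d^2_{-1,-1}(β=0.2914) via the finite sum:
With c≡cos(β/2)=0.989405 and s≡sin(β/2)=0.145185, N=[1·6·1·6]^{1/2}=6.000000
k∈{0,1} keeps every argument non-negative
  k=0: (−1)^0·6.0000/(6)·0.9894^4·0.1452^0 = +0.958287
  k=1: (−1)^1·6.0000/(2)·0.9894^2·0.1452^2 = -0.061903
d^2_{-1,-1}(0.2914) = +0.958287 -0.061903 = +0.896384

d=0.8964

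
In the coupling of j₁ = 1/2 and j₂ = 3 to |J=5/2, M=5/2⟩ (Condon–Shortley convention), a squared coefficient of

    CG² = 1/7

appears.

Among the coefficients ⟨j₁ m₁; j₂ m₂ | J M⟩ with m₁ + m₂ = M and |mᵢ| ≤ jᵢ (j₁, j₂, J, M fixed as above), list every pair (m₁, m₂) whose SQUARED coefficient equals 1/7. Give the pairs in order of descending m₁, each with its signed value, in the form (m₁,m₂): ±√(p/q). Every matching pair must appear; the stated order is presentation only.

(1/2,2): +√(1/7)

Admissible pairs with m₁+m₂ = M = 5/2: (-1/2,3), (1/2,2)
  (m₁,m₂)=(1/2,2): CG² = 1/7, CG = +√(1/7)   ← matches the target
  (m₁,m₂)=(-1/2,3): CG² = 6/7, CG = −√(6/7)
Pairs with CG² = 1/7: (1/2,2): +√(1/7)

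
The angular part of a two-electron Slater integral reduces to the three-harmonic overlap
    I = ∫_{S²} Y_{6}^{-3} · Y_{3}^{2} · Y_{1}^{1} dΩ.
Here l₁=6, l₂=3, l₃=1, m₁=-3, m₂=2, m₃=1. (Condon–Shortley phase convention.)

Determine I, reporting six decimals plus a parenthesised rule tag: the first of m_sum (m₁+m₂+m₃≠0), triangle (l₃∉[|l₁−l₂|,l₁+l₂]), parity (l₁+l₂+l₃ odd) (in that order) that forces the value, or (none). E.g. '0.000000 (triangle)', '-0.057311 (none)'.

0.000000 (triangle)

l₃=1 ∉ [3,9] — triangle fails ⇒ I = 0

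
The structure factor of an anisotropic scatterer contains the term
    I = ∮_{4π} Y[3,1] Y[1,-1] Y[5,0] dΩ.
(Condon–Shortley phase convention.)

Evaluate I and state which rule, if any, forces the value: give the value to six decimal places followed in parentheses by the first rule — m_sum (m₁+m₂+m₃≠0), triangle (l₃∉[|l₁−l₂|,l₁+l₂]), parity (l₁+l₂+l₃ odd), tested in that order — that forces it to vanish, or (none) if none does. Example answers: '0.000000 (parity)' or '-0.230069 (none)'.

l₃=5 ∉ [2,4] — triangle fails ⇒ I = 0

0.000000 (triangle)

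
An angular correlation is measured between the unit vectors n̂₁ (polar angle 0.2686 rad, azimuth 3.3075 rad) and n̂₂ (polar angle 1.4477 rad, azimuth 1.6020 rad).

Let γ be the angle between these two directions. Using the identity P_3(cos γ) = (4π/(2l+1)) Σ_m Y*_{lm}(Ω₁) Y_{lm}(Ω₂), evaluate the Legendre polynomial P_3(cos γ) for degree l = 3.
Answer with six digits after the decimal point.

Addition theorem: P_3(cos γ) = (4π/7) Σ_m Y*_{lm}(Ω₁) Y_{lm}(Ω₂), m = −3…3:
  m=-3: (-0.006852-0.003723i) × (+0.038121+0.406039i) = +0.001250-0.002924i  (running Σ = +0.001250-0.002924i)
  m=-2: (+0.065610+0.022606i) × (-0.123353+0.007708i) = -0.008267-0.002283i  (running Σ = -0.007017-0.005207i)
  m=-1: (-0.308567-0.051669i) × (+0.009252+0.296413i) = +0.012460-0.091941i  (running Σ = +0.005443-0.097148i)
  m=0: (+0.592893-0.000000i) × (-0.134008+0.000000i) = -0.079453+0.000000i  (running Σ = -0.074009-0.097148i)
  m=1: (+0.308567-0.051669i) × (-0.009252+0.296413i) = +0.012460+0.091941i  (running Σ = -0.061549-0.005207i)
  m=2: (+0.065610-0.022606i) × (-0.123353-0.007708i) = -0.008267+0.002283i  (running Σ = -0.069816-0.002924i)
  m=3: (+0.006852-0.003723i) × (-0.038121+0.406039i) = +0.001250+0.002924i  (running Σ = -0.068566-0.000000i)
Accumulated sum -0.068566-0.000000i; after 4π/(2l+1) scaling, -0.123089-0.000000i ⇒ P_3 = -0.123089

-0.123089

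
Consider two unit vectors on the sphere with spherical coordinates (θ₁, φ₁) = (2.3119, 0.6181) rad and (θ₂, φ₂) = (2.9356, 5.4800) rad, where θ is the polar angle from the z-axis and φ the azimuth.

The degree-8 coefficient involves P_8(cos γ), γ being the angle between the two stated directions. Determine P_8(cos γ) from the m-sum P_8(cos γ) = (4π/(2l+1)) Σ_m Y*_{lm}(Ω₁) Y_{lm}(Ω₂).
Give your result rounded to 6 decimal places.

Term-by-term m-sum for l=8 (normalisation 4π/17 = 0.739198):
  [-8]  conj(Y_{8,-8})(Ω₁) = +0.010415-0.044003i ; Y_{8,-8}(Ω₂) = +0.000002+0.000000i ; Δ = +0.000000-0.000000i
  [-7]  conj(Y_{8,-7})(Ω₁) = +0.062269+0.153363i ; Y_{8,-7}(Ω₂) = -0.000024+0.000019i ; Δ = -0.000004-0.000003i
  [-6]  conj(Y_{8,-6})(Ω₁) = -0.298725-0.190214i ; Y_{8,-6}(Ω₂) = +0.000039-0.000366i ; Δ = -0.000081+0.000102i
  [-5]  conj(Y_{8,-5})(Ω₁) = +0.459593-0.023502i ; Y_{8,-5}(Ω₂) = +0.002079+0.002486i ; Δ = +0.001014+0.001094i
  [-4]  conj(Y_{8,-4})(Ω₁) = -0.208416+0.164844i ; Y_{8,-4}(Ω₂) = -0.021122-0.001505i ; Δ = +0.004650-0.003168i
  [-3]  conj(Y_{8,-3})(Ω₁) = -0.049586+0.170195i ; Y_{8,-3}(Ω₂) = +0.075604-0.067938i ; Δ = +0.007814+0.016236i
  [-2]  conj(Y_{8,-2})(Ω₁) = -0.122545-0.352476i ; Y_{8,-2}(Ω₂) = -0.012060+0.338853i ; Δ = +0.120915-0.037274i
  [-1]  conj(Y_{8,-1})(Ω₁) = -0.007226-0.005138i ; Y_{8,-1}(Ω₂) = -0.470182-0.487213i ; Δ = +0.000894+0.005936i
  [+0]  conj(Y_{8,0})(Ω₁) = +0.369864-0.000000i ; Y_{8,0}(Ω₂) = +0.429427+0.000000i ; Δ = +0.158829+0.000000i
  [+1]  conj(Y_{8,1})(Ω₁) = +0.007226-0.005138i ; Y_{8,1}(Ω₂) = +0.470182-0.487213i ; Δ = +0.000894-0.005936i
  [+2]  conj(Y_{8,2})(Ω₁) = -0.122545+0.352476i ; Y_{8,2}(Ω₂) = -0.012060-0.338853i ; Δ = +0.120915+0.037274i
  [+3]  conj(Y_{8,3})(Ω₁) = +0.049586+0.170195i ; Y_{8,3}(Ω₂) = -0.075604-0.067938i ; Δ = +0.007814-0.016236i
  [+4]  conj(Y_{8,4})(Ω₁) = -0.208416-0.164844i ; Y_{8,4}(Ω₂) = -0.021122+0.001505i ; Δ = +0.004650+0.003168i
  [+5]  conj(Y_{8,5})(Ω₁) = -0.459593-0.023502i ; Y_{8,5}(Ω₂) = -0.002079+0.002486i ; Δ = +0.001014-0.001094i
  [+6]  conj(Y_{8,6})(Ω₁) = -0.298725+0.190214i ; Y_{8,6}(Ω₂) = +0.000039+0.000366i ; Δ = -0.000081-0.000102i
  [+7]  conj(Y_{8,7})(Ω₁) = -0.062269+0.153363i ; Y_{8,7}(Ω₂) = +0.000024+0.000019i ; Δ = -0.000004+0.000003i
  [+8]  conj(Y_{8,8})(Ω₁) = +0.010415+0.044003i ; Y_{8,8}(Ω₂) = +0.000002-0.000000i ; Δ = +0.000000+0.000000i
Σ over m = +0.429232+0.000000i; ×(4π/17) → +0.317288+0.000000i. Real part: 0.317288

0.317288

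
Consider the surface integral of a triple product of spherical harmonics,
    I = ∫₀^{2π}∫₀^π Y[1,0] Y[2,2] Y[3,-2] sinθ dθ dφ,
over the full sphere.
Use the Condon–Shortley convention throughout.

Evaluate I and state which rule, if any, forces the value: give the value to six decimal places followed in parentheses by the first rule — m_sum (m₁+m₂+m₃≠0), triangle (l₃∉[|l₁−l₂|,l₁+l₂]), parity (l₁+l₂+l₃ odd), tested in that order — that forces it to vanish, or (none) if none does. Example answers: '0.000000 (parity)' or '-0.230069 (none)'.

m-sum 0 ✓  L=6 even ✓  1≤3≤3 ✓
Π(2lᵢ+1) = 3×5×7 = 105
triangle coeff Δ(1,2,3) = 1/105
Σ_t [0,0]: t=0:+1/4 = 1/4
(3j)²=3/35 [(1 2 3; 0 0 0)], sign=-1
Σ_t [0,0]: t=0:+1/24 = 1/24
(3j)²=1/21 [(1 2 3; 0 2 -2)], sign=-1
⇒ 4πI² = 3/7
I = (+1)√(3/7/(4π)) = 0.18467439
No selection rule forces the value: the integral is nonzero (none).

0.184674 (none)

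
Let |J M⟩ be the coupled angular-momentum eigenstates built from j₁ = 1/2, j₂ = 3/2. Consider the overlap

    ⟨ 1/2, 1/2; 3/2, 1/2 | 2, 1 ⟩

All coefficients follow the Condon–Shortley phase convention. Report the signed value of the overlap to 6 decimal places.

j₁+j₂−J=0  J+j₁−j₂=1  J−j₁+j₂=3  j₁+j₂+J+1=5
(j₁±m₁, j₂±m₂, J±M) = (1,0,2,1,3,1)
P² = 3
sum k=0..0:
  [0] +1/2 = 1/2
S = 1/2
C² = P²·S² = 3/4 ; C = +0.866025

+√(3/4) ≈ +0.866025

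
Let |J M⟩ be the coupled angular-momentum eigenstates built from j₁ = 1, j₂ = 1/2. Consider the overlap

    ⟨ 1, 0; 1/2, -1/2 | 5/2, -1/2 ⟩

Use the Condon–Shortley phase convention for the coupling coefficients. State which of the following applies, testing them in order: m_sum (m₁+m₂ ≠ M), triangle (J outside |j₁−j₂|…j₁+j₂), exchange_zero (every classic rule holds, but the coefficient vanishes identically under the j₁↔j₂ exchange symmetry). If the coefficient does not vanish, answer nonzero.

triangle

m-sum: m₁+m₂ = 0+(-1/2) = -1/2, M = -1/2  ✓
triangle: need |j₁−j₂| ≤ J ≤ j₁+j₂, i.e. J ∈ [1/2, 3/2]; J = 5/2 is outside ✗ ⇒ coefficient is 0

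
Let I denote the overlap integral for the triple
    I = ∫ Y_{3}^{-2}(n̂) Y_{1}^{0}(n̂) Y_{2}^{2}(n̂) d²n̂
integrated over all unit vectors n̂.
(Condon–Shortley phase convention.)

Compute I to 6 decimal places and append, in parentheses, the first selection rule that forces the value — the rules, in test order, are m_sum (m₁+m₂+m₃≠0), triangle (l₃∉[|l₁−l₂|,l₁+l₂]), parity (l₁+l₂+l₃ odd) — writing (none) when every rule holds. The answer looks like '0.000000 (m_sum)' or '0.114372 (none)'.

Checks pass: Σm=0; 6 even; l₃=2∈[2,4].
(2·3+1)(2·1+1)(2·2+1) = 105
Δ: 2! 4! 0! / 7! → 1/105
sum: t=1:−1/4 = -1/4
3j²(3 1 2; 0 0 0) = Δ·Π!·Σ² = 3/35  (sign -1)
sum: t=1:−1/24 = -1/24
3j²(3 1 2; -2 0 2) = Δ·Π!·Σ² = 1/21  (sign -1)
combine: 4πI² = 105·3/35·1/21 = 3/7
take √, sign +1: I = 0.18467439
No selection rule forces the value: the integral is nonzero (none).

0.184674 (none)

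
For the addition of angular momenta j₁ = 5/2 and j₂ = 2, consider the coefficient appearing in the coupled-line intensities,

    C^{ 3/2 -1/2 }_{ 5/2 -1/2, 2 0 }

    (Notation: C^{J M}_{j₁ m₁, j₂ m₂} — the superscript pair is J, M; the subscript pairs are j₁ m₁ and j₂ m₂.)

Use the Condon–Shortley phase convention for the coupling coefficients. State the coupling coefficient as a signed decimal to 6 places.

triangle: 3!×2!×1!/7! = 12/5040
(j±m)!: 2!×3!×2!×2!×1!×2! = 96
prefactor² = (2J+1)×Δ×N² = 32/35
  k=1: −1/(1!×2!×2!×1!×0!×0!) = -1/4
  k=2: +1/(2!×1!×1!×0!×1!×1!) = 1/2
Σ = 1/4  ⇒  CG² = 32/35×(1/4)² = 2/35
CG = +√(2/35) = +0.239046

+√(2/35) = +0.239046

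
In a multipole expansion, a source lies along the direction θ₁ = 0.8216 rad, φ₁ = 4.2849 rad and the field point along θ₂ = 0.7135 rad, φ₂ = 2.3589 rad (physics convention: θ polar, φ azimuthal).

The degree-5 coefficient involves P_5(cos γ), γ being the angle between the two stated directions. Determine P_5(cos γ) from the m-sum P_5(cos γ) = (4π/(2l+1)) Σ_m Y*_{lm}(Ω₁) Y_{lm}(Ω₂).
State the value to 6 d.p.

0.323745

Addition theorem: P_5(cos γ) = (4π/11) Σ_m Y*_{lm}(Ω₁) Y_{lm}(Ω₂), m = −5…5:
  m=-5: Y*=(-0.082431, 0.052447)  Y=(0.039941, 0.038875)  product (-0.005331, -0.001110)
  m=-4: Y*=(-0.039860, -0.284582)  Y=(-0.203600, 0.002203)  product (0.008743, 0.057853)
  m=-3: Y*=(0.413354, 0.122598)  Y=(0.281931, -0.286545)  product (0.151668, -0.083880)
  m=-2: Y*=(-0.158991, 0.182812)  Y=(0.002123, 0.392414)  product (-0.072076, -0.062002)
  m=-1: Y*=(0.094869, 0.208235)  Y=(0.020902, 0.020789)  product (-0.002346, 0.006325)
  m=+0: Y*=(-0.311777, -0.000000)  Y=(-0.391549, 0.000000)  product (0.122076, 0.000000)
  m=+1: Y*=(-0.094869, 0.208235)  Y=(-0.020902, 0.020789)  product (-0.002346, -0.006325)
  m=+2: Y*=(-0.158991, -0.182812)  Y=(0.002123, -0.392414)  product (-0.072076, 0.062002)
  m=+3: Y*=(-0.413354, 0.122598)  Y=(-0.281931, -0.286545)  product (0.151668, 0.083880)
  m=+4: Y*=(-0.039860, 0.284582)  Y=(-0.203600, -0.002203)  product (0.008743, -0.057853)
  m=+5: Y*=(0.082431, 0.052447)  Y=(-0.039941, 0.038875)  product (-0.005331, 0.001110)
Total Σ_m = (0.283390, 0.000000). Multiply by 1.142397: (0.323745, 0.000000). P_5(cos γ) = 0.323745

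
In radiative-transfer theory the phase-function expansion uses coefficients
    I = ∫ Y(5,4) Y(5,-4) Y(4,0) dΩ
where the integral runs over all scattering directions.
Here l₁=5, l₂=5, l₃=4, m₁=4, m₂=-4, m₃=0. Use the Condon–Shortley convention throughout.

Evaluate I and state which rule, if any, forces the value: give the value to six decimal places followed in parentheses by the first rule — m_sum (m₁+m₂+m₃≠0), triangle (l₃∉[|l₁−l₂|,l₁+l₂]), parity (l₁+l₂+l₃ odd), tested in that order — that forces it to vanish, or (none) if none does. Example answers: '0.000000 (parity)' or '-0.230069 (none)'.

-0.130198 (none)

Rules hold: Σm=0, L=14 even, 0≤4≤10.
N = 11·11·9 = 1089
Δ = 6!·4!·4!/15! = 1/3153150
Racah Σ t=1..5: t=1:−1/69120 t=2:+1/1728 t=3:−1/576 t=4:+1/1728 t=5:−1/69120 = -7/11520
⇒ 3j(5 5 4; 0 0 0)² = 2/143, sgn -1
Racah Σ t=0..1: t=0:+1/25920 t=1:−1/69120 = 1/41472
⇒ 3j(5 5 4; 4 -4 0)² = 2/143, sgn +1
4πI² = N·(3j₀)²·(3jₘ)² = 36/169
I = -1·√(0.213018/4π) = -0.13019760
No selection rule forces the value: the integral is nonzero (none).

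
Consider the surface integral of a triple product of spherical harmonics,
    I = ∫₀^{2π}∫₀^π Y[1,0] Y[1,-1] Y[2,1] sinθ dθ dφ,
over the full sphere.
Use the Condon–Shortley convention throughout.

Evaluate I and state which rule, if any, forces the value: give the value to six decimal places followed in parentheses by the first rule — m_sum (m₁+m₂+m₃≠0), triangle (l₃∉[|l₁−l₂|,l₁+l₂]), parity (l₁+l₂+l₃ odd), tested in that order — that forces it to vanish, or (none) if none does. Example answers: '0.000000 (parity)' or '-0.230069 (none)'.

Checks pass: Σm=0; 4 even; l₃=2∈[0,2].
(2·1+1)(2·1+1)(2·2+1) = 45
Δ: 0! 2! 2! / 5! → 1/30
sum: t=0:+1/1 = 1/1
3j²(1 1 2; 0 0 0) = Δ·Π!·Σ² = 2/15  (sign +1)
sum: t=0:+1/2 = 1/2
3j²(1 1 2; 0 -1 1) = Δ·Π!·Σ² = 1/10  (sign -1)
combine: 4πI² = 45·2/15·1/10 = 3/5
take √, sign -1: I = -0.21850969
No selection rule forces the value: the integral is nonzero (none).

-0.218510 (none)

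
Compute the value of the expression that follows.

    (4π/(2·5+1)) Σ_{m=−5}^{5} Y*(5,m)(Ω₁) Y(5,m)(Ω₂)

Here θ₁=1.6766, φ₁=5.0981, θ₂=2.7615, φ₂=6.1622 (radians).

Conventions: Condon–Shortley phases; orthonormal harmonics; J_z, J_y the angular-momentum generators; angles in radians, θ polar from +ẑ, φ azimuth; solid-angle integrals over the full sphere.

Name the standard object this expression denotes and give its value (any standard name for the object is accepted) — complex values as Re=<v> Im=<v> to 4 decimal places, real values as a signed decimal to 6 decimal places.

Legendre polynomial (addition theorem), +0.346256

This sum is the spherical-harmonic addition theorem: it equals the Legendre polynomial P_l(cos γ) of the angle γ between the two directions.
Expand P_5 via completeness: Σ_{m} conj(Y_{5,m}) at Ω₁ times Y_{5,m} at Ω₂ —
  m=-5: Y*=0.42272 + 0.15803j  Y=0.00268 + 0.00186j  product 0.00084 + 0.00121j
  m=-4: Y*=-0.00424 - 0.15150j  Y=-0.02286 - 0.01201j  product -0.00172 + 0.00351j
  m=-3: Y*=0.28022 - 0.12301j  Y=0.11166 + 0.04241j  product 0.03651 - 0.00185j
  m=-2: Y*=-0.12264 - 0.11926j  Y=-0.33379 - 0.08238j  product 0.03111 + 0.04991j
  m=-1: Y*=0.10143 - 0.24979j  Y=0.53598 + 0.06516j  product 0.07064 - 0.12727j
  m=+0: Y*=-0.17572 + 0.00000j  Y=-0.16133 + 0.00000j  product 0.02835 + 0.00000j
  m=+1: Y*=-0.10143 - 0.24979j  Y=-0.53598 + 0.06516j  product 0.07064 + 0.12727j
  m=+2: Y*=-0.12264 + 0.11926j  Y=-0.33379 + 0.08238j  product 0.03111 - 0.04991j
  m=+3: Y*=-0.28022 - 0.12301j  Y=-0.11166 + 0.04241j  product 0.03651 + 0.00185j
  m=+4: Y*=-0.00424 + 0.15150j  Y=-0.02286 + 0.01201j  product -0.00172 - 0.00351j
  m=+5: Y*=-0.42272 + 0.15803j  Y=-0.00268 + 0.00186j  product 0.00084 - 0.00121j
Accumulated sum 0.30310 + 0.00000j; after 4π/(2l+1) scaling, 0.34626 + 0.00000j ⇒ P_5 = 0.346256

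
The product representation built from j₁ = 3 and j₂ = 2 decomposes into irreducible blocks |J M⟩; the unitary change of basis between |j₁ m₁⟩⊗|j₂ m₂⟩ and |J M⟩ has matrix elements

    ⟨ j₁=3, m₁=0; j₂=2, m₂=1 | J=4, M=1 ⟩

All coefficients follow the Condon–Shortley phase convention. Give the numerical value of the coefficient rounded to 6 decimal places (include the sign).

−√(3/14) = -0.462910

j₁+j₂−J=1  J+j₁−j₂=5  J−j₁+j₂=3  j₁+j₂+J+1=10
(j₁±m₁, j₂±m₂, J±M) = (3,3,3,1,5,3)
P² = 1944/7
sum k=0..1:
  [0] +1/72 = 1/72
  [1] −1/24 = -1/24
S = -1/36
C² = P²·S² = 3/14 ; C = -0.462910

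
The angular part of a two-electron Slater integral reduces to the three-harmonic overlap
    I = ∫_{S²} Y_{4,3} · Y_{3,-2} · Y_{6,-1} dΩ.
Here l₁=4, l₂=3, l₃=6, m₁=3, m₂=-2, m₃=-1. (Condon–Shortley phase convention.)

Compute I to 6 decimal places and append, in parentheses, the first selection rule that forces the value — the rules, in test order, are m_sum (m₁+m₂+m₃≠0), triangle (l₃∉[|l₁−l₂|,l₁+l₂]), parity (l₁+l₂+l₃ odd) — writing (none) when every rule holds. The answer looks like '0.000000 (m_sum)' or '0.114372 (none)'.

Σlᵢ=13 odd — θ-integrand is odd under cosθ→−cosθ; I=0

0.000000 (parity)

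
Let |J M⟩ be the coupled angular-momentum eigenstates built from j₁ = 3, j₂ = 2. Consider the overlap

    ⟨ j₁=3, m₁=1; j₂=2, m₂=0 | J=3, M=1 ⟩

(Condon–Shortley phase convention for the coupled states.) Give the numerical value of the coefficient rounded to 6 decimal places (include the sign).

triangle: 2!·4!·2!/9! = 96/362880
(j±m)!: 4!·2!·2!·2!·4!·2! = 9216
prefactor² = (2J+1)·Δ·N² = 256/15
  k=0: +1/(0!·2!·2!·2!·2!·0!) = 1/16
  k=1: −1/(1!·1!·1!·1!·3!·1!) = -1/6
  k=2: +1/(2!·0!·0!·0!·4!·2!) = 1/96
Σ = -3/32  ⇒  CG² = 256/15·(-3/32)² = 3/20
CG = −√(3/20) = -0.387298

−√(3/20) = -0.387298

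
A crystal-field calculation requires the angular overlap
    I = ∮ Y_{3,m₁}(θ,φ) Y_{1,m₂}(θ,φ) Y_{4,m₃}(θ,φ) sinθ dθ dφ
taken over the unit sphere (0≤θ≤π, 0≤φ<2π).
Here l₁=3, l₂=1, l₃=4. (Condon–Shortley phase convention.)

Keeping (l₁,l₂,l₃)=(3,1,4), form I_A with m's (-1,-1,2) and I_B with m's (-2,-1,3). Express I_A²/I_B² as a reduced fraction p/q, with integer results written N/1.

5/7

Same 3,1,4: normalisation and zero-m 3j drop out of the ratio.
A: Δ: 0! 6! 2! / 9! → 1/252; sum: t=0:+1/96 = 1/96; 3j²(3 1 4; -1 -1 2) = Δ·Π!·Σ² = 5/84  (sign +1)
B: Δ: 0! 6! 2! / 9! → 1/252; sum: t=0:+1/240 = 1/240; 3j²(3 1 4; -2 -1 3) = Δ·Π!·Σ² = 1/12  (sign -1)
I_A²/I_B² = (5/84)/(1/12) = 5/7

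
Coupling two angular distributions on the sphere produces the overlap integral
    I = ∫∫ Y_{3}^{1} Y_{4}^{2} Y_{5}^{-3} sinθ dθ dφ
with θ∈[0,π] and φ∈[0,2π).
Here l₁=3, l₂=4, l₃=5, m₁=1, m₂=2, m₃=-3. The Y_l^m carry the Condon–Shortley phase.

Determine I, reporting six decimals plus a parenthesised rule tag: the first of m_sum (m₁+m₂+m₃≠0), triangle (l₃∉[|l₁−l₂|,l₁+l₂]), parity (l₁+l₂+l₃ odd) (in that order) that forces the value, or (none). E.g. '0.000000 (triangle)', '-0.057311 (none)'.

Rules hold: Σm=0, L=12 even, 1≤5≤7.
N = 7·9·11 = 693
Δ = 2!·4!·6!/13! = 1/180180
Racah Σ t=0..2: t=0:+1/576 t=1:−1/144 t=2:+1/576 = -1/288
⇒ 3j(3 4 5; 0 0 0)² = 20/1001, sgn +1
Racah Σ t=0..2: t=0:+1/5760 t=1:−1/720 t=2:+1/2304 = -1/1280
⇒ 3j(3 4 5; 1 2 -3)² = 27/1430, sgn -1
4πI² = N·(3j₀)²·(3jₘ)² = 486/1859
I = -1·√(0.261431/4π) = -0.14423595
No selection rule forces the value: the integral is nonzero (none).

-0.144236 (none)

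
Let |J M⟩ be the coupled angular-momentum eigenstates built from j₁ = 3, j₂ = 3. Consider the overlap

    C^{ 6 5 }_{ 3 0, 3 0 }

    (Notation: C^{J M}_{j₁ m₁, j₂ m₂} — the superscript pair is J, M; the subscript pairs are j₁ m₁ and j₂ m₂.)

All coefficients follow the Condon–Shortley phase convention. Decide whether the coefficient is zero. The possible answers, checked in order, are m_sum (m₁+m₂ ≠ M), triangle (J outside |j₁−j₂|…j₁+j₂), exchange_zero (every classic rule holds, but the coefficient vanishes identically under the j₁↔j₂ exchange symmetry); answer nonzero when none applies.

m-sum: m₁+m₂ = 0+0 = 0, M = 5  ✗ ⇒ coefficient is 0

m_sum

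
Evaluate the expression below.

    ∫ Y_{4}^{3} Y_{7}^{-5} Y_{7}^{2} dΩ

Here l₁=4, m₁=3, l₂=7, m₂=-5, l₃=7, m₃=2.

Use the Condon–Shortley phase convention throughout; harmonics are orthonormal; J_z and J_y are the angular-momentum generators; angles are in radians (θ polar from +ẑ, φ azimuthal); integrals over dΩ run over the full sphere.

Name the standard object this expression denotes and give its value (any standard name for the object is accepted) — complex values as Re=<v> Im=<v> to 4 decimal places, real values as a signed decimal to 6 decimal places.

This is a Gaunt coefficient — the integral of a triple product of spherical harmonics over the sphere.
Rules hold: Σm=0, L=18 even, 3≤7≤11.
N = 9·15·15 = 2025
Δ = 4!·4!·10!/19! = 1/58198140
Racah Σ t=0..4: t=0:+1/17418240 t=1:−1/622080 t=2:+1/230400 t=3:−1/622080 t=4:+1/17418240 = 1/806400
⇒ 3j(4 7 7; 0 0 0)² = 2268/230945, sgn -1
Racah Σ t=0..1: t=0:+1/11612160 t=1:−1/52254720 = 1/14929920
⇒ 3j(4 7 7; 3 -5 2)² = 1225/75582, sgn -1
4πI² = N·(3j₀)²·(3jₘ)² = 62511750/193947611
I = +1·√(0.322313/4π) = 0.16015248

Gaunt coefficient, +0.160152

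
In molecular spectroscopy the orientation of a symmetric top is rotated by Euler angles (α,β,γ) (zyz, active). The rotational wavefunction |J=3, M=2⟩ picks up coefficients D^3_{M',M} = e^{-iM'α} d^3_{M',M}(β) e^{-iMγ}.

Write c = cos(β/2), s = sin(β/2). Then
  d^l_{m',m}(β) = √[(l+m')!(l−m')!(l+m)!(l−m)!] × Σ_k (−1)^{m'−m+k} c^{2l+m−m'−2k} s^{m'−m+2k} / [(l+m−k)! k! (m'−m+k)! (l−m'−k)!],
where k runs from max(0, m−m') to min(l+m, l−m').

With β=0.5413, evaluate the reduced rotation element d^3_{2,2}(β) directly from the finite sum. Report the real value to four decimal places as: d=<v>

d=0.4924

d^3_{2,2}(β=0.5413) via the finite sum:
Half-angle: c=0.963597, s=0.267358. N=√(120·1·120·1)=120.000000
k∈{0,1} keeps every argument non-negative
  k=0: (−1)^0·120.0000/(120)·0.9636^6·0.2674^0 = +0.800522
  k=1: (−1)^1·120.0000/(24)·0.9636^4·0.2674^2 = -0.308133
d^3_{2,2}(0.5413) = +0.800522 -0.308133 = +0.492389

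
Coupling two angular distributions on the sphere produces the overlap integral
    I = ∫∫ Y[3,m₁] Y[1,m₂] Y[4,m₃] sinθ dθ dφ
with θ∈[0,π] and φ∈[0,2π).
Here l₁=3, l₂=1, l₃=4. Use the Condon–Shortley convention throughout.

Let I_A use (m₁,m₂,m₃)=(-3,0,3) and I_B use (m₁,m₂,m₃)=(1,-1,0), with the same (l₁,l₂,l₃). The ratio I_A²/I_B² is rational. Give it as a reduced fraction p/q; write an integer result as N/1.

l's match ⇒ only the (l;m) 3-j factors differ between A and B.
A: triangle coeff Δ(3,1,4) = 1/252; Σ_t [0,0]: t=0:+1/720 = 1/720; (3j)²=1/36 [(3 1 4; -3 0 3)], sign=-1
B: triangle coeff Δ(3,1,4) = 1/252; Σ_t [0,0]: t=0:+1/96 = 1/96; (3j)²=1/42 [(3 1 4; 1 -1 0)], sign=+1
I_A²/I_B² = (1/36)/(1/42) = 7/6

7/6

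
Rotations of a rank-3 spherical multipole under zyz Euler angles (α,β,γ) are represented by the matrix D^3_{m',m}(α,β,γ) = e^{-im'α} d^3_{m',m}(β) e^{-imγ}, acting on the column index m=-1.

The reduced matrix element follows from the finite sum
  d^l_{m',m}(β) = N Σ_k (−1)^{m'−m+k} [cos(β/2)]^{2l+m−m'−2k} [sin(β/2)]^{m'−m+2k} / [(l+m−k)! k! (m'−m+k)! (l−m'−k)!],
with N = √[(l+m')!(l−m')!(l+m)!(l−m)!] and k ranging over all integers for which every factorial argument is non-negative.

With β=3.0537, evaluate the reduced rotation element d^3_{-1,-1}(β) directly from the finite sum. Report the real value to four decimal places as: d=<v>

d=0.0115

d^3_{-1,-1}(β=3.0537) via the finite sum:
c=cos(3.053700/2)=0.043932, s=sin(3.053700/2)=0.999035; N=√[2·24·2·24]=48.000000
k∈{0,1,2} keeps every argument non-negative
  k=0: (−1)^0·48.0000/(48)·0.0439^6·0.9990^0 = +0.000000
  k=1: (−1)^1·48.0000/(6)·0.0439^4·0.9990^2 = -0.000030
  k=2: (−1)^2·48.0000/(8)·0.0439^2·0.9990^4 = +0.011536
d^3_{-1,-1}(3.0537) = +0.000000 -0.000030 +0.011536 = +0.011506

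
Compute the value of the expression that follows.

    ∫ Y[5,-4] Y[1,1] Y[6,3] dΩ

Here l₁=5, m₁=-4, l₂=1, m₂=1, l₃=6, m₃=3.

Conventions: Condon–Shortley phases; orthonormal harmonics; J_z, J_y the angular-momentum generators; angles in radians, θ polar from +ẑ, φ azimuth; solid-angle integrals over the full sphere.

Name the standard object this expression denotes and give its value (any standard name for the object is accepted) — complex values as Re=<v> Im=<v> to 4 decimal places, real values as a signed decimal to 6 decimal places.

Gaunt coefficient, -0.070770

This is a Gaunt coefficient — the integral of a triple product of spherical harmonics over the sphere.
Rules hold: Σm=0, L=12 even, 4≤6≤6.
N = 11·3·13 = 429
Δ = 0!·10!·2!/13! = 1/858
Racah Σ t=0..0: t=0:+1/14400 = 1/14400
⇒ 3j(5 1 6; 0 0 0)² = 6/143, sgn +1
Racah Σ t=0..0: t=0:+1/725760 = 1/725760
⇒ 3j(5 1 6; -4 1 3)² = 1/286, sgn -1
4πI² = N·(3j₀)²·(3jₘ)² = 9/143
I = -1·√(0.0629371/4π) = -0.07076985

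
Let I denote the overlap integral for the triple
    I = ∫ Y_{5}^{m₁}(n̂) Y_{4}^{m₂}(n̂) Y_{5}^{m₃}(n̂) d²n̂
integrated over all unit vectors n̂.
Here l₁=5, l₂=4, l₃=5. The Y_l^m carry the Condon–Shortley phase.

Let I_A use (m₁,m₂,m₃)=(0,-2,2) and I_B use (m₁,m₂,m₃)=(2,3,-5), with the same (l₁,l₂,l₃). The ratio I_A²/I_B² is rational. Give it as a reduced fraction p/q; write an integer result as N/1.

1/2

Shared (l₁,l₂,l₃)=(5,4,5): N and (l;000)² cancel in I_A²/I_B².
A: Δ = 4!·6!·4!/15! = 1/3153150; Racah Σ t=0..2: t=0:+1/11520 t=1:−1/1728 t=2:+1/3456 = -7/34560; ⇒ 3j(5 4 5; 0 -2 2)² = 7/858, sgn +1
B: Δ = 4!·6!·4!/15! = 1/3153150; Racah Σ t=3..3: t=3:−1/103680 = -1/103680; ⇒ 3j(5 4 5; 2 3 -5)² = 7/429, sgn -1
I_A²/I_B² = (7/858)/(7/429) = 1/2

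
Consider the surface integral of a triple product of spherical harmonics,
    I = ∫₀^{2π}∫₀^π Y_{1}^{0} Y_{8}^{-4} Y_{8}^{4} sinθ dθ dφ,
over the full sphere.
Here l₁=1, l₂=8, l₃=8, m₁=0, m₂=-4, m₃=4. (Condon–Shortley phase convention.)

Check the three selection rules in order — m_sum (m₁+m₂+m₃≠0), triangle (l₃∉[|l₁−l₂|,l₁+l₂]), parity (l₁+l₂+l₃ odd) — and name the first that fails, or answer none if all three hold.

parity

m₁+m₂+m₃ = 0 − 4 + 4 = 0  ✓
triangle: |1−8|=7 ≤ l₃=8 ≤ 1+8=9  ✓
parity: l₁+l₂+l₃ = 17 is odd  ✗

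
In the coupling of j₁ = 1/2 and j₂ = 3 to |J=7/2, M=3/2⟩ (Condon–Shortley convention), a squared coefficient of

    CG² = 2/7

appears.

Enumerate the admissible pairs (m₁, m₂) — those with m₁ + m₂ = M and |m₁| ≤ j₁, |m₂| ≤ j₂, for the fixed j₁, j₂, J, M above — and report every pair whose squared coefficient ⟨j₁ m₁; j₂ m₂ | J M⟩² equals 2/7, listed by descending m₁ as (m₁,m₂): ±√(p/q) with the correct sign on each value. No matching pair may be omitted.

Admissible pairs with m₁+m₂ = M = 3/2: (-1/2,2), (1/2,1)
  (m₁,m₂)=(1/2,1): CG² = 5/7, CG = +√(5/7)
  (m₁,m₂)=(-1/2,2): CG² = 2/7, CG = +√(2/7)   ← matches the target
Pairs with CG² = 2/7: (-1/2,2): +√(2/7)

(-1/2,2): +√(2/7)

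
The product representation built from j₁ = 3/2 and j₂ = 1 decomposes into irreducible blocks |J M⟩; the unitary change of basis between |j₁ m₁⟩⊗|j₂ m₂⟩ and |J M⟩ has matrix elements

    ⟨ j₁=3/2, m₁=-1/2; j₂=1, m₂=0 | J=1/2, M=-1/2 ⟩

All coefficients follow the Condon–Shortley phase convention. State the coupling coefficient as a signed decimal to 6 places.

−√(1/3) ≈ -0.577350

j₁+j₂−J=2  J+j₁−j₂=1  J−j₁+j₂=0  j₁+j₂+J+1=4
(j₁±m₁, j₂±m₂, J±M) = (1,2,1,1,0,1)
P² = 1/3
sum k=1..1:
  [1] −1/1 = -1
S = -1
C² = P²·S² = 1/3 ; C = -0.577350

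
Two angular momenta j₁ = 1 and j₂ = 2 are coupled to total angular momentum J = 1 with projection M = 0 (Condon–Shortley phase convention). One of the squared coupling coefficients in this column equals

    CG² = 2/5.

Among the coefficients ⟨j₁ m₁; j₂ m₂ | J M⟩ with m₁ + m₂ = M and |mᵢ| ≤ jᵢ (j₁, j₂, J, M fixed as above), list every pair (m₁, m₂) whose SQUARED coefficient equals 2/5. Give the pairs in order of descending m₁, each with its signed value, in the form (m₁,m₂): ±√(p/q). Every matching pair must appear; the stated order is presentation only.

(0,0): −√(2/5)

Admissible pairs with m₁+m₂ = M = 0: (-1,1), (0,0), (1,-1)
  (m₁,m₂)=(1,-1): CG² = 3/10, CG = +√(3/10)
  (m₁,m₂)=(0,0): CG² = 2/5, CG = −√(2/5)   ← matches the target
  (m₁,m₂)=(-1,1): CG² = 3/10, CG = +√(3/10)
Pairs with CG² = 2/5: (0,0): −√(2/5)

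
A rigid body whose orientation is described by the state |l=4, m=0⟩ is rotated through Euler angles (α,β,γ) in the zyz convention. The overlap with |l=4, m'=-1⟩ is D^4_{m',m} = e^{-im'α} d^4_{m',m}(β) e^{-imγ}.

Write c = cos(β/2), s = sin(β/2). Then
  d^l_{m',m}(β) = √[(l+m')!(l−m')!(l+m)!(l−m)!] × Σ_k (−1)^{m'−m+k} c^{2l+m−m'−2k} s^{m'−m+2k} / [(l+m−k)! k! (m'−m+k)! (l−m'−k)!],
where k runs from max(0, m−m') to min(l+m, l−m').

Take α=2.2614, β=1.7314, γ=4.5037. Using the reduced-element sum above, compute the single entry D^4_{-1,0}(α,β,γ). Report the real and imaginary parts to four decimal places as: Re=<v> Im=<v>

Re=-0.1586 Im=0.1919

D^4_{-1,0}(2.2614,1.7314,4.5037) = e^{-i·-1·2.2614}·d^4_{-1,0}(1.7314)·e^{-i·0·4.5037}. Compute d first:
With c≡cos(β/2)=0.648107 and s≡sin(β/2)=0.761549, N=[6·120·24·24]^{1/2}=643.987578
k∈{1,2,3,4} keeps every argument non-negative
  k=1: (−1)^0·643.9876/(144)·0.6481^7·0.7615^1 = +0.163584
  k=2: (−1)^1·643.9876/(24)·0.6481^5·0.7615^3 = -1.355171
  k=3: (−1)^2·643.9876/(24)·0.6481^3·0.7615^5 = +1.871097
  k=4: (−1)^3·643.9876/(144)·0.6481^1·0.7615^7 = -0.430574
d^4_{-1,0}(1.7314) = +0.163584 -1.355171 +1.871097 -0.430574 = +0.248936
D = (-0.637003+0.770862i)·(+0.248936)·(+1.000000+0.000000i) = -0.158573+0.191896i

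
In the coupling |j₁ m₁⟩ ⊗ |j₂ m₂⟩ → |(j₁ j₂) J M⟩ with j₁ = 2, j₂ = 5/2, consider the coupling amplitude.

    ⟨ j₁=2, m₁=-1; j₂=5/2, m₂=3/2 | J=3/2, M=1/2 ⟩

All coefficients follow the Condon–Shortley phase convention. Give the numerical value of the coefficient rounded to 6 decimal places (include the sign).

+0.138013  (= +√(2/105))

j₁+j₂−J=3  J+j₁−j₂=1  J−j₁+j₂=2  j₁+j₂+J+1=7
(j₁±m₁, j₂±m₂, J±M) = (1,3,4,1,2,1)
P² = 96/35
sum k=2..3:
  [2] +1/4 = 1/4
  [3] −1/6 = -1/6
S = 1/12
C² = P²·S² = 2/105 ; C = +0.138013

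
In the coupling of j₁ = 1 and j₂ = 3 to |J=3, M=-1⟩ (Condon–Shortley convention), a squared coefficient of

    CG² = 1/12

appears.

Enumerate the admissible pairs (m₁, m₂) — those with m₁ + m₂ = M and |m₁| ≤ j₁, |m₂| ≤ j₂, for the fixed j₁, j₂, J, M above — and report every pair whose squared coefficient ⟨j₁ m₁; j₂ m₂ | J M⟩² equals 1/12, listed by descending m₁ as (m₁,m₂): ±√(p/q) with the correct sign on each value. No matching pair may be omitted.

Admissible pairs with m₁+m₂ = M = -1: (-1,0), (0,-1), (1,-2)
  (m₁,m₂)=(1,-2): CG² = 5/12, CG = +√(5/12)
  (m₁,m₂)=(0,-1): CG² = 1/12, CG = +√(1/12)   ← matches the target
  (m₁,m₂)=(-1,0): CG² = 1/2, CG = −√(1/2)
Pairs with CG² = 1/12: (0,-1): +√(1/12)

(0,-1): +√(1/12)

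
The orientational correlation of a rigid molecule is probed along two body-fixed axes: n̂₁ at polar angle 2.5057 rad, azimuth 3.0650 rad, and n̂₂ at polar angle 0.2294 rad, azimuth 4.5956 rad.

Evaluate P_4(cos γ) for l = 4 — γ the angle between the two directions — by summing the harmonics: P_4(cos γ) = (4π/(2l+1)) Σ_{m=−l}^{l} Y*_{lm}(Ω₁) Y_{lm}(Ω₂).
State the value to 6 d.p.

Term-by-term m-sum for l=4 (normalisation 4π/9 = 1.396263):
  [-4]  conj(Y_{4,-4})(Ω₁) = (0.052490, -0.016604) ; Y_{4,-4}(Ω₂) = (0.001056, 0.000533) ; Δ = (0.000064, 0.000010)
  [-3]  conj(Y_{4,-3})(Ω₁) = (0.205401, -0.048045) ; Y_{4,-3}(Ω₂) = (0.004919, -0.013461) ; Δ = (0.000364, -0.003001)
  [-2]  conj(Y_{4,-2})(Ω₁) = (0.411747, -0.063572) ; Y_{4,-2}(Ω₂) = (-0.094875, -0.022573) ; Δ = (-0.040500, -0.003263)
  [-1]  conj(Y_{4,-1})(Ω₁) = (0.345068, -0.026481) ; Y_{4,-1}(Ω₂) = (-0.044409, 0.378521) ; Δ = (-0.005300, 0.131791)
  [+0]  conj(Y_{4,0})(Ω₁) = (-0.185578, -0.000000) ; Y_{4,0}(Ω₂) = (0.637387, 0.000000) ; Δ = (-0.118285, -0.000000)
  [+1]  conj(Y_{4,1})(Ω₁) = (-0.345068, -0.026481) ; Y_{4,1}(Ω₂) = (0.044409, 0.378521) ; Δ = (-0.005300, -0.131791)
  [+2]  conj(Y_{4,2})(Ω₁) = (0.411747, 0.063572) ; Y_{4,2}(Ω₂) = (-0.094875, 0.022573) ; Δ = (-0.040500, 0.003263)
  [+3]  conj(Y_{4,3})(Ω₁) = (-0.205401, -0.048045) ; Y_{4,3}(Ω₂) = (-0.004919, -0.013461) ; Δ = (0.000364, 0.003001)
  [+4]  conj(Y_{4,4})(Ω₁) = (0.052490, 0.016604) ; Y_{4,4}(Ω₂) = (0.001056, -0.000533) ; Δ = (0.000064, -0.000010)
Total Σ_m = (-0.209029, 0.000000). Multiply by 1.396263: (-0.291860, 0.000000). P_4(cos γ) = -0.291860

-0.291860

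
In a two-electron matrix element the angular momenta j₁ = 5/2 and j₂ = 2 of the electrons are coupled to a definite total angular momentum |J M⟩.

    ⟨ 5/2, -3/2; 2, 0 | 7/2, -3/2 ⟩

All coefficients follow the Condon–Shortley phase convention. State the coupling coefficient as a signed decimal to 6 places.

-0.534522  (= −√(2/7))

j₁+j₂−J=1  J+j₁−j₂=4  J−j₁+j₂=3  j₁+j₂+J+1=9
(j₁±m₁, j₂±m₂, J±M) = (1,4,2,2,2,5)
P² = 512/7
sum k=0..1:
  [0] +1/48 = 1/48
  [1] −1/12 = -1/12
S = -1/16
C² = P²·S² = 2/7 ; C = -0.534522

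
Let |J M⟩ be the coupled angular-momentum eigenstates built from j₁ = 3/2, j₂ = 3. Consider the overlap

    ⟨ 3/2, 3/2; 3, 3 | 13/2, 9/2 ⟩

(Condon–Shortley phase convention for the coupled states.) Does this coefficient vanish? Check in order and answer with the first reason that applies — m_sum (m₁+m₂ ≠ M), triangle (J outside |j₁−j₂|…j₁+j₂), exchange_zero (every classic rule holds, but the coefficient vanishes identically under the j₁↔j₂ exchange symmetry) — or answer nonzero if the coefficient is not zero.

triangle

m-sum: m₁+m₂ = 3/2+3 = 9/2, M = 9/2  ✓
triangle: need |j₁−j₂| ≤ J ≤ j₁+j₂, i.e. J ∈ [3/2, 9/2]; J = 13/2 is outside ✗ ⇒ coefficient is 0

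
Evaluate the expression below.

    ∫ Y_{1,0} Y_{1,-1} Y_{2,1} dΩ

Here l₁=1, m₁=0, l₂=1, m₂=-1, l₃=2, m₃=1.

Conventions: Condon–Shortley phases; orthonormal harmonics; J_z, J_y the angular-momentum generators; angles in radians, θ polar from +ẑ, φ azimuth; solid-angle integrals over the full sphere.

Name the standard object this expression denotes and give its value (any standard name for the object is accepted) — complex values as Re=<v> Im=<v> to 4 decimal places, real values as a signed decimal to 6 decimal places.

This is a Gaunt coefficient — the integral of a triple product of spherical harmonics over the sphere.
m-sum 0 ✓  L=4 even ✓  0≤2≤2 ✓
Π(2lᵢ+1) = 3×3×5 = 45
triangle coeff Δ(1,1,2) = 1/30
Σ_t [0,0]: t=0:+1/1 = 1/1
(3j)²=2/15 [(1 1 2; 0 0 0)], sign=+1
Σ_t [0,0]: t=0:+1/2 = 1/2
(3j)²=1/10 [(1 1 2; 0 -1 1)], sign=-1
⇒ 4πI² = 3/5
I = (-1)√(3/5/(4π)) = -0.21850969

Gaunt coefficient, -0.218510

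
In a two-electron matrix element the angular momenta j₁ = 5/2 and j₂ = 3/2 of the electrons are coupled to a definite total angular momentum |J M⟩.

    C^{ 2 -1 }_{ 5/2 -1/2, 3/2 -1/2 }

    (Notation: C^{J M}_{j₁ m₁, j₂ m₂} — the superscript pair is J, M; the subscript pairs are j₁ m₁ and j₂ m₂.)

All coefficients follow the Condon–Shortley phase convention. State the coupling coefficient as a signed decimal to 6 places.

triangle: 2!*3!*1!/7! = 12/5040
(j±m)!: 2!*3!*1!*2!*1!*3! = 144
prefactor² = (2J+1)*Δ*N² = 12/7
  k=0: +1/(0!*2!*3!*1!*0!*0!) = 1/12
  k=1: −1/(1!*1!*2!*0!*1!*1!) = -1/2
Σ = -5/12  ⇒  CG² = 12/7*(-5/12)² = 25/84
CG = −√(25/84) = -0.545545

−√(25/84) = -0.545545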